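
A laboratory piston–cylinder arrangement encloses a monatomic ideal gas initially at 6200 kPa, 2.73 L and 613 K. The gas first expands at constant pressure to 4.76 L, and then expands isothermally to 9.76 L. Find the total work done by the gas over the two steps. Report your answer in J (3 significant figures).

W_total ≈ 33800 J

Step 1 (isobaric): W = PΔV = (6200 kPa)(4.76 − 2.73 L) = 12586 J.
After step 1: P = 6200 kPa, V = 4.76 L, T = 1069 K.
Step 2 (isothermal): W = P₁V₁ ln(V₂/V₁) = (29512) ln(9.76/4.76) = 21191 J.
W_total = 12586 + 21191 = 33777 J.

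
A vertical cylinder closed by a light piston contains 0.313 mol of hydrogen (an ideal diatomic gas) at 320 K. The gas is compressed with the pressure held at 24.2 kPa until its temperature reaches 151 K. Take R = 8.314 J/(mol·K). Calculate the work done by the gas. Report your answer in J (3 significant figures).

Isobaric: W = P ΔV = nR ΔT.
W = (0.313)(8.314)(151 − 320) = -439.8 J.

W ≈ -440 J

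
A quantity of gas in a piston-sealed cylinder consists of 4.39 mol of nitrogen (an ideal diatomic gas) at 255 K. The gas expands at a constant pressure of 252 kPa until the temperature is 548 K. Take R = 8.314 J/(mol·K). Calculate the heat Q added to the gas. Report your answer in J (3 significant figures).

Q ≈ 37400 J

Isobaric: W = nRΔT = (4.39)(8.314)(293) = 10694 J.
ΔU = nCᵥΔT with Cᵥ = 5R/2: ΔU = (4.39)(20.79)(293) = 26735 J.
Q = ΔU + W = 26735 + 10694 = 37429 J.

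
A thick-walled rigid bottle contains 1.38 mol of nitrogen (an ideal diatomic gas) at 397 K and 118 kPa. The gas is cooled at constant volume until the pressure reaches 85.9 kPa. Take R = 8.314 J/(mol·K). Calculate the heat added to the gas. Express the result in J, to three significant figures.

Q ≈ -3100 J

Constant volume ⇒ W = 0, so Q = ΔU = nCᵥΔT with Cᵥ = 5R/2 = 20.79 J/(mol·K).
At constant V, T₂/T₁ = P₂/P₁ ⇒ ΔT = T₁(P₂/P₁ − 1) = 397·(85.9/118 − 1) = -108 K.
ΔU = (1.38)(20.79)(-108) = -3098 J.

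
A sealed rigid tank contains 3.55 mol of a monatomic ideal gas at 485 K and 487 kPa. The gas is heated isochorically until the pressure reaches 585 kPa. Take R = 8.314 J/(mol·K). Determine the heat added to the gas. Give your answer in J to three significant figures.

Q ≈ 4320 J

Constant volume ⇒ W = 0, so Q = ΔU = nCᵥΔT with Cᵥ = 3R/2 = 12.47 J/(mol·K).
At constant V, T₂/T₁ = P₂/P₁ ⇒ ΔT = T₁(P₂/P₁ − 1) = 485·(585/487 − 1) = 97.6 K.
ΔU = (3.55)(12.47)(97.6) = 4321 J.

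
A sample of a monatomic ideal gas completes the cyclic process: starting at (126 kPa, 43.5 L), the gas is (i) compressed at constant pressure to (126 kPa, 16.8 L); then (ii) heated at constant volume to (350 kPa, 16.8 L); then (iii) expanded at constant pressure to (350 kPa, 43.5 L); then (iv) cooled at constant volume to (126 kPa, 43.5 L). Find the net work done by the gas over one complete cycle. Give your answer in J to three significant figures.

W_net ≈ 5980 J

Constant-volume legs do no work.
W(i) = (126)(16.8 − 43.5) = -3364 J; W(iii) = (350)(43.5 − 16.8) = 9345 J.
W_net = -3364 + 9345 = 5981 J (the clockwise enclosed area).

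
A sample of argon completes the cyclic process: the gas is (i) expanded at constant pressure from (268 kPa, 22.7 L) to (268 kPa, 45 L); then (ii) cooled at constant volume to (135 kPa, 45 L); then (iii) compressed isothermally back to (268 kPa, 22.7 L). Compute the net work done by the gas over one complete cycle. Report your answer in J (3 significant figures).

Leg (i): W = PΔV = (268)(45 − 22.7) = 5976 J.
Leg (ii): W = 0.
Leg (iii): W = PᵢVᵢ ln(V_f/Vᵢ) = (6075) ln(22.7/45) = -4157 J.
W_net = 5976 − 4157 = 1819 J.

W_net ≈ 1820 J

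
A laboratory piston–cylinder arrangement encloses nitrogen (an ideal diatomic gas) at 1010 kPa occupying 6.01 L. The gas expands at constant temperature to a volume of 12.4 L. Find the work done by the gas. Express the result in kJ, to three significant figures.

Isothermal: W = nRT ln(V₂/V₁) = P₁V₁ ln(V₂/V₁).
P₁V₁ = (1010 kPa)(6.01 L) = 6070 J.
W = 6070 × ln(12.4/6.01) = 6070 × 0.7243
W_by_gas = 4396 J.

W ≈ 4.40 kJ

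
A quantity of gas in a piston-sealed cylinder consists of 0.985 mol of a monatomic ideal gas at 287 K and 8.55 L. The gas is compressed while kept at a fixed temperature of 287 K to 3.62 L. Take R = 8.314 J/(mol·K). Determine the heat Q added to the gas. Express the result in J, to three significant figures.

Q ≈ -2020 J

Isothermal ⇒ ΔU = 0, so Q = W = nRT ln(V₂/V₁).
Q = (0.985)(8.314)(287) ln(3.62/8.55) = 2350 × -0.8595 = -2020 J.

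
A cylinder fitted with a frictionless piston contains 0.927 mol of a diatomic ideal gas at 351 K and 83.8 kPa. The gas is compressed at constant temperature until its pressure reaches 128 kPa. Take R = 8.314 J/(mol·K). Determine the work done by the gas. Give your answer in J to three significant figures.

W ≈ -1150 J

Isothermal process: W = nRT ln(V₂/V₁) = nRT ln(P₁/P₂).
W = (0.927)(8.314)(351) × ln(83.8/128)
  = 2705 × ln(0.6547) = 2705 × -0.4236
W_by_gas = -1146 J.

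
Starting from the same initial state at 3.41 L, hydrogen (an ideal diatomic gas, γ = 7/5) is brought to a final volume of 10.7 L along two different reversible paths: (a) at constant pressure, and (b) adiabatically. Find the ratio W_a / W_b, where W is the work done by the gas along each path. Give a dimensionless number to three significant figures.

W_a / W_b ≈ 2.33

Path (a) isobaric: W = P₁(V₂ − V₁) → W_a/(P₁V₁) = 2.138.
Path (b) adiabatic: W = P₁V₁(1 − (V₁/V₂)^(γ−1))/(γ−1) → W_b/(P₁V₁) = 0.9177.
W_a / W_b = 2.138 / 0.9177 = 2.33.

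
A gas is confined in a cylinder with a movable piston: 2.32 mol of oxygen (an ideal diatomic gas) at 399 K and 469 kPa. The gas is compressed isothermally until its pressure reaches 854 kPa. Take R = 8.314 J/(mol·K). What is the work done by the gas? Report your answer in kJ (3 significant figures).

W ≈ -4.61 kJ

Isothermal process: W = nRT ln(V₂/V₁) = nRT ln(P₁/P₂).
W = (2.32)(8.314)(399) × ln(469/854)
  = 7696 × ln(0.5492) = 7696 × -0.5993
W_by_gas = -4612 J.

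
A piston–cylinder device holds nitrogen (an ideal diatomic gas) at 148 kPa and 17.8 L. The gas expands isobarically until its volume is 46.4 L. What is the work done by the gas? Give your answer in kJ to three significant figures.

W ≈ 4.23 kJ

Isobaric: W = P ΔV.
W = (148 kPa)(46.4 − 17.8 L) = (148)(28.6) = 4233 J.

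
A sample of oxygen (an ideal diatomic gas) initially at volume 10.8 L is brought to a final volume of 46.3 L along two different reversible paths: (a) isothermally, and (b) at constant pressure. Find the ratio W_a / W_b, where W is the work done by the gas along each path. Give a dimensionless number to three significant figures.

Path (a) isothermal: W = P₁V₁ ln(V₂/V₁) → W_a/(P₁V₁) = 1.456.
Path (b) isobaric: W = P₁(V₂ − V₁) → W_b/(P₁V₁) = 3.287.
W_a / W_b = 1.456 / 3.287 = 0.4428.

W_a / W_b ≈ 0.443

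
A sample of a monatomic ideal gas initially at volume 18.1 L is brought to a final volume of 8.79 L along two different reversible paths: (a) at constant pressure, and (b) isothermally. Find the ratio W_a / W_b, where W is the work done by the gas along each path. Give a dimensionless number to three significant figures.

Path (a) isobaric: W = P₁(V₂ − V₁) → W_a/(P₁V₁) = -0.5144.
Path (b) isothermal: W = P₁V₁ ln(V₂/V₁) → W_b/(P₁V₁) = -0.7223.
W_a / W_b = -0.5144 / -0.7223 = 0.7121.

W_a / W_b ≈ 0.712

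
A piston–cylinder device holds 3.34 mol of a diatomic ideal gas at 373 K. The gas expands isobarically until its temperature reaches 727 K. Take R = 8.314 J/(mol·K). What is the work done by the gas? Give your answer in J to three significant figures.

W ≈ 9830 J

Isobaric: W = P ΔV = nR ΔT.
W = (3.34)(8.314)(727 − 373) = 9830 J.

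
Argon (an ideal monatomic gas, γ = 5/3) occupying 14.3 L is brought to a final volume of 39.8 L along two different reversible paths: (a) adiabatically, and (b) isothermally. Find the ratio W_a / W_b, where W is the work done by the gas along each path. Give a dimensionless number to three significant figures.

Path (a) adiabatic: W = P₁V₁(1 − (V₁/V₂)^(γ−1))/(γ−1) → W_a/(P₁V₁) = 0.7419.
Path (b) isothermal: W = P₁V₁ ln(V₂/V₁) → W_b/(P₁V₁) = 1.024.
W_a / W_b = 0.7419 / 1.024 = 0.7248.

W_a / W_b ≈ 0.725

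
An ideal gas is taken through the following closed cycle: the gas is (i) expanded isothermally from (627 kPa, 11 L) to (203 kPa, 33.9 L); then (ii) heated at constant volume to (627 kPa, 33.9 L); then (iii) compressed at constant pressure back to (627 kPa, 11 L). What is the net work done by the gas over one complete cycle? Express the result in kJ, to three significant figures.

Leg (i): W = PᵢVᵢ ln(V_f/Vᵢ) = (6897) ln(33.9/11) = 7763 J.
Leg (ii): W = 0.
Leg (iii): W = PΔV = (627)(11 − 33.9) = -14358 J.
W_net = 7763 − 14358 = -6596 J.

W_net ≈ -6.60 kJ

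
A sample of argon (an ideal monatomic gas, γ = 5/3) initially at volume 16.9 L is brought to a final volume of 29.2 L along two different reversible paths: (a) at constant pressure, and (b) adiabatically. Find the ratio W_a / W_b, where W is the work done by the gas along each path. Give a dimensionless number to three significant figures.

Path (a) isobaric: W = P₁(V₂ − V₁) → W_a/(P₁V₁) = 0.7278.
Path (b) adiabatic: W = P₁V₁(1 − (V₁/V₂)^(γ−1))/(γ−1) → W_b/(P₁V₁) = 0.4583.
W_a / W_b = 0.7278 / 0.4583 = 1.588.

W_a / W_b ≈ 1.59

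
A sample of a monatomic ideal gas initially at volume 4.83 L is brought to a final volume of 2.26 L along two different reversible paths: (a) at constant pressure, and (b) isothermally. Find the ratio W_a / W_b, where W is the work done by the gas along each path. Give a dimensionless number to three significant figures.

Path (a) isobaric: W = P₁(V₂ − V₁) → W_a/(P₁V₁) = -0.5321.
Path (b) isothermal: W = P₁V₁ ln(V₂/V₁) → W_b/(P₁V₁) = -0.7595.
W_a / W_b = -0.5321 / -0.7595 = 0.7006.

W_a / W_b ≈ 0.701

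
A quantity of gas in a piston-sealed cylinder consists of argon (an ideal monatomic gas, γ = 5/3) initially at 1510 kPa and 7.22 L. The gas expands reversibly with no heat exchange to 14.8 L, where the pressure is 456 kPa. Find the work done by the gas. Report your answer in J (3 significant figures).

Adiabatic: W = (P₁V₁ − P₂V₂)/(γ − 1) with γ = 5/3.
P₁V₁ = 10902 J, P₂V₂ = 6749 J.
W = (10902 − 6749) / 0.6667 = 6230 J.

W ≈ 6230 J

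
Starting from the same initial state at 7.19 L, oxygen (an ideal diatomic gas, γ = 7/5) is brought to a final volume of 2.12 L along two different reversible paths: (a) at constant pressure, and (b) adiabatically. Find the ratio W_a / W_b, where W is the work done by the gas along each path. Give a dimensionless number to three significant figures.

W_a / W_b ≈ 0.448

Path (a) isobaric: W = P₁(V₂ − V₁) → W_a/(P₁V₁) = -0.7051.
Path (b) adiabatic: W = P₁V₁(1 − (V₁/V₂)^(γ−1))/(γ−1) → W_b/(P₁V₁) = -1.575.
W_a / W_b = -0.7051 / -1.575 = 0.4478.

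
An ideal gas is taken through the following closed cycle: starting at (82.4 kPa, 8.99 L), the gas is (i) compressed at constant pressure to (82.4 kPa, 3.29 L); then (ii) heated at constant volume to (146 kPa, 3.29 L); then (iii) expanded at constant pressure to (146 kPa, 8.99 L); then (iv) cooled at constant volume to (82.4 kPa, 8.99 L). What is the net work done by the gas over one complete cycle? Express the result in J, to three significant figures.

Constant-volume legs do no work.
W(i) = (82.4)(3.29 − 8.99) = -469.7 J; W(iii) = (146)(8.99 − 3.29) = 832.2 J.
W_net = -469.7 + 832.2 = 362.5 J (the clockwise enclosed area).

W_net ≈ 363 J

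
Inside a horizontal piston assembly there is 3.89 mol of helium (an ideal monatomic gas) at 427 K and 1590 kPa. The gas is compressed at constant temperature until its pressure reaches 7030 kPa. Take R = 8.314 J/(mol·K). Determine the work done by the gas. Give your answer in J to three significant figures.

W ≈ -20500 J

Isothermal process: W = nRT ln(V₂/V₁) = nRT ln(P₁/P₂).
W = (3.89)(8.314)(427) × ln(1590/7030)
  = 13810 × ln(0.2262) = 13810 × -1.486
W_by_gas = -20528 J.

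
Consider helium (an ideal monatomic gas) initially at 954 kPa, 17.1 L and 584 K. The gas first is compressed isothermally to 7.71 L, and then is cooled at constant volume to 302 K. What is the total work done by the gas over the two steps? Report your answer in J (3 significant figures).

Step 1 (isothermal): W = P₁V₁ ln(V₂/V₁) = (16313) ln(7.71/17.1) = -12995 J.
Step 2 (isochoric): W = 0 (constant volume).
W_total = -12995 + 0 = -12995 J.

W_total ≈ -13000 J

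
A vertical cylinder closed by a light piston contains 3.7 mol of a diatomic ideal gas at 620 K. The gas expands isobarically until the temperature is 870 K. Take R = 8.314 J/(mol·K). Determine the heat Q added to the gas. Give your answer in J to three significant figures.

Q ≈ 26900 J

Isobaric: W = nRΔT = (3.7)(8.314)(250) = 7690 J.
ΔU = nCᵥΔT with Cᵥ = 5R/2: ΔU = (3.7)(20.79)(250) = 19226 J.
Q = ΔU + W = 19226 + 7690 = 26917 J.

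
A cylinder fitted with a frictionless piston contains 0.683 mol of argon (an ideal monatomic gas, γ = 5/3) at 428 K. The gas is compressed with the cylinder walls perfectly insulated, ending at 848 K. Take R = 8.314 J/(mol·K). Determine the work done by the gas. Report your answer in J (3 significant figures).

W ≈ -3580 J

Adiabatic ⇒ Q = 0, so W_by = −ΔU = nCᵥ(T₁ − T₂).
Cᵥ = 3R/2 = 12.47 J/(mol·K).
W = (0.683)(12.47)(428 − 848) = -3577 J.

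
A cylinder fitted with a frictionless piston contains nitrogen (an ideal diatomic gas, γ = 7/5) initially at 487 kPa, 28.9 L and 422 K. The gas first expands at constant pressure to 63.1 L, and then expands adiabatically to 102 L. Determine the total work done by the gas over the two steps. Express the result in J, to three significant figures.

W_total ≈ 30100 J

Step 1 (isobaric): W = PΔV = (487 kPa)(63.1 − 28.9 L) = 16655 J.
After step 1: P = 487 kPa, V = 63.1 L, T = 921.4 K.
Step 2 (adiabatic): W = (P₁V₁ − P₂V₂)/(γ−1) = (30730 − 25359)/0.4 = 13427 J.
W_total = 16655 + 13427 = 30082 J.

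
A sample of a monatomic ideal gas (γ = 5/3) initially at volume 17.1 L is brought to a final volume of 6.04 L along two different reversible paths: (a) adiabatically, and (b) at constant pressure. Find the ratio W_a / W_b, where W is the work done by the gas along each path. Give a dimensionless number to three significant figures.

W_a / W_b ≈ 2.32

Path (a) adiabatic: W = P₁V₁(1 − (V₁/V₂)^(γ−1))/(γ−1) → W_a/(P₁V₁) = -1.502.
Path (b) isobaric: W = P₁(V₂ − V₁) → W_b/(P₁V₁) = -0.6468.
W_a / W_b = -1.502 / -0.6468 = 2.322.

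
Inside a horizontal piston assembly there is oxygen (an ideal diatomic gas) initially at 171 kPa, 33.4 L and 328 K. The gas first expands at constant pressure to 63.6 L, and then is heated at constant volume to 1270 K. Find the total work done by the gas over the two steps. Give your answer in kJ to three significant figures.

W_total ≈ 5.16 kJ

Step 1 (isobaric): W = PΔV = (171 kPa)(63.6 − 33.4 L) = 5164 J.
Step 2 (isochoric): W = 0 (constant volume).
W_total = 5164 + 0 = 5164 J.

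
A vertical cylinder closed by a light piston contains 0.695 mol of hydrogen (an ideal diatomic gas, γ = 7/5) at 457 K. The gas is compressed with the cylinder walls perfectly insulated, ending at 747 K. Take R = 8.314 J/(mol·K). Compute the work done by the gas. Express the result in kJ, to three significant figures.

Adiabatic ⇒ Q = 0, so W_by = −ΔU = nCᵥ(T₁ − T₂).
Cᵥ = 5R/2 = 20.79 J/(mol·K).
W = (0.695)(20.79)(457 − 747) = -4189 J.

W ≈ -4.19 kJ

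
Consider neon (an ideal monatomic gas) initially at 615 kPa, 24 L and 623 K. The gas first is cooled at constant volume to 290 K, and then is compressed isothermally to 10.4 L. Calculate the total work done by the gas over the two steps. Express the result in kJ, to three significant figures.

Step 1 (isochoric): W = 0 (constant volume).
After step 1: P = 286.3 kPa (V unchanged).
Step 2 (isothermal): W = P₁V₁ ln(V₂/V₁) = (6871) ln(10.4/24) = -5746 J.
W_total = 0 − 5746 = -5746 J.

W_total ≈ -5.75 kJ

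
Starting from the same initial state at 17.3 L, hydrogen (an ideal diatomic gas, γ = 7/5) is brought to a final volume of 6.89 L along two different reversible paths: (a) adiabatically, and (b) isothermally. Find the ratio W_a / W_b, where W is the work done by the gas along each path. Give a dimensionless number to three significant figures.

Path (a) adiabatic: W = P₁V₁(1 − (V₁/V₂)^(γ−1))/(γ−1) → W_a/(P₁V₁) = -1.113.
Path (b) isothermal: W = P₁V₁ ln(V₂/V₁) → W_b/(P₁V₁) = -0.9206.
W_a / W_b = -1.113 / -0.9206 = 1.209.

W_a / W_b ≈ 1.21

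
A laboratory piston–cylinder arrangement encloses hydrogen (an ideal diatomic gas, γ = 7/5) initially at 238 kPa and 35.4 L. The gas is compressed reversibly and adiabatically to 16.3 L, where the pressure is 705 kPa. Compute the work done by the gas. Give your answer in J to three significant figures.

Adiabatic: W = (P₁V₁ − P₂V₂)/(γ − 1) with γ = 7/5.
P₁V₁ = 8425 J, P₂V₂ = 11492 J.
W = (8425 − 11492) / 0.4 = -7666 J.

W ≈ -7670 J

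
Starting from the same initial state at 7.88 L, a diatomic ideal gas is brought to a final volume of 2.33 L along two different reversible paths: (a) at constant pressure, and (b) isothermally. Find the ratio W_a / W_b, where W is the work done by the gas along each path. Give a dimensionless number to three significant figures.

Path (a) isobaric: W = P₁(V₂ − V₁) → W_a/(P₁V₁) = -0.7043.
Path (b) isothermal: W = P₁V₁ ln(V₂/V₁) → W_b/(P₁V₁) = -1.218.
W_a / W_b = -0.7043 / -1.218 = 0.578.

W_a / W_b ≈ 0.578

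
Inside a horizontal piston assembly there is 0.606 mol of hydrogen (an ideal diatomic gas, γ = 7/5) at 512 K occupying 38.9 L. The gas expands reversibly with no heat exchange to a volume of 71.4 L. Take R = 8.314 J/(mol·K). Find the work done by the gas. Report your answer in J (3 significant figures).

W ≈ 1390 J

Adiabatic: TV^(γ−1) = const with γ = 7/5.
T₂ = T₁ (V₁/V₂)^(γ−1) = 512 × (38.9/71.4)^0.4 = 512 × 0.7843 = 401.6 K.
W_by = nCᵥ(T₁ − T₂) = (0.606)(20.79)(512 − 401.6) = 1391 J.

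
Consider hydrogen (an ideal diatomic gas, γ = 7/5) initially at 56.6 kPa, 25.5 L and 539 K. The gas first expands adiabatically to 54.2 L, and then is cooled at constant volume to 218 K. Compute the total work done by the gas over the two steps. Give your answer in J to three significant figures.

W_total ≈ 939 J

Step 1 (adiabatic): W = (P₁V₁ − P₂V₂)/(γ−1) = (1443 − 1068)/0.4 = 939.5 J.
Step 2 (isochoric): W = 0 (constant volume).
W_total = 939.5 + 0 = 939.5 J.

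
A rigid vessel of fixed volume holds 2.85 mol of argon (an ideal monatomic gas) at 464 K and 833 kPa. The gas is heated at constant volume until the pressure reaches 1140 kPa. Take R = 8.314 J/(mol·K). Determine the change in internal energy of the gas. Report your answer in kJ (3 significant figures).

ΔU ≈ 6.08 kJ

Constant volume ⇒ W = 0, so Q = ΔU = nCᵥΔT with Cᵥ = 3R/2 = 12.47 J/(mol·K).
At constant V, T₂/T₁ = P₂/P₁ ⇒ ΔT = T₁(P₂/P₁ − 1) = 464·(1140/833 − 1) = 171 K.
ΔU = (2.85)(12.47)(171) = 6078 J.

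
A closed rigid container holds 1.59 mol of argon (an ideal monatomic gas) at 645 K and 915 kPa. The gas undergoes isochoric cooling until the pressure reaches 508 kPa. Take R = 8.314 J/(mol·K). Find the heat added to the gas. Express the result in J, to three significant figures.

Constant volume ⇒ W = 0, so Q = ΔU = nCᵥΔT with Cᵥ = 3R/2 = 12.47 J/(mol·K).
At constant V, T₂/T₁ = P₂/P₁ ⇒ ΔT = T₁(P₂/P₁ − 1) = 645·(508/915 − 1) = -286.9 K.
ΔU = (1.59)(12.47)(-286.9) = -5689 J.

Q ≈ -5690 J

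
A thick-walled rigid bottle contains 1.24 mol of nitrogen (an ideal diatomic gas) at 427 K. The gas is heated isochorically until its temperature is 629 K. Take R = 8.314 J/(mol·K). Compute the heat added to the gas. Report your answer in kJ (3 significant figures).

Q ≈ 5.21 kJ

Constant volume ⇒ W = 0, so Q = ΔU = nCᵥΔT with Cᵥ = 5R/2 = 20.79 J/(mol·K).
ΔU = (1.24)(20.79)(629 − 427) = 5206 J.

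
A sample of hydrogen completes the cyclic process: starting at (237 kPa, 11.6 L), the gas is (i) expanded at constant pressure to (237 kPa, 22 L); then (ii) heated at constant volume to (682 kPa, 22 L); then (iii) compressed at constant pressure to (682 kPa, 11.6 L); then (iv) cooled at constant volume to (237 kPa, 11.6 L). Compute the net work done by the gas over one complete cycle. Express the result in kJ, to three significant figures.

W_net ≈ -4.63 kJ

Constant-volume legs do no work.
W(i) = (237)(22 − 11.6) = 2465 J; W(iii) = (682)(11.6 − 22) = -7093 J.
W_net = 2465 − 7093 = -4628 J (the counter-clockwise enclosed area).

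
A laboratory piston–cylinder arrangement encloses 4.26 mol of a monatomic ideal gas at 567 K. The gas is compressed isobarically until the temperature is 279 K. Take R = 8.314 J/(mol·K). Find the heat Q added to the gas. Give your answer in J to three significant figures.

Isobaric: W = nRΔT = (4.26)(8.314)(-288) = -10200 J.
ΔU = nCᵥΔT with Cᵥ = 3R/2: ΔU = (4.26)(12.47)(-288) = -15300 J.
Q = ΔU + W = -15300 − 10200 = -25501 J.

Q ≈ -25500 J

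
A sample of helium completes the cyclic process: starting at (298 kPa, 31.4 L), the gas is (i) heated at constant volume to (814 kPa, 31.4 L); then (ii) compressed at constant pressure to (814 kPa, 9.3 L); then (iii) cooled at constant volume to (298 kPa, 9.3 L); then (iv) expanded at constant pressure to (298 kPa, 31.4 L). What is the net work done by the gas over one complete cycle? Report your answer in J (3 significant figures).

W_net ≈ -11400 J

Constant-volume legs do no work.
W(ii) = (814)(9.3 − 31.4) = -17989 J; W(iv) = (298)(31.4 − 9.3) = 6586 J.
W_net = -17989 + 6586 = -11404 J (the counter-clockwise enclosed area).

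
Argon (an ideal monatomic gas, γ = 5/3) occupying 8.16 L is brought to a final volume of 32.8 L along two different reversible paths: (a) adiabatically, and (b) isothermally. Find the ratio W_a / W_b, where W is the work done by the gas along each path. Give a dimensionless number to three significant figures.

Path (a) adiabatic: W = P₁V₁(1 − (V₁/V₂)^(γ−1))/(γ−1) → W_a/(P₁V₁) = 0.9067.
Path (b) isothermal: W = P₁V₁ ln(V₂/V₁) → W_b/(P₁V₁) = 1.391.
W_a / W_b = 0.9067 / 1.391 = 0.6517.

W_a / W_b ≈ 0.652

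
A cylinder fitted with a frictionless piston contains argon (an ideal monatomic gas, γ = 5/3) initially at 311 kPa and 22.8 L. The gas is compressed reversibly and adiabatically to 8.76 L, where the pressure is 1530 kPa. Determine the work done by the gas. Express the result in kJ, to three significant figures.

Adiabatic: W = (P₁V₁ − P₂V₂)/(γ − 1) with γ = 5/3.
P₁V₁ = 7091 J, P₂V₂ = 13403 J.
W = (7091 − 13403) / 0.6667 = -9468 J.

W ≈ -9.47 kJ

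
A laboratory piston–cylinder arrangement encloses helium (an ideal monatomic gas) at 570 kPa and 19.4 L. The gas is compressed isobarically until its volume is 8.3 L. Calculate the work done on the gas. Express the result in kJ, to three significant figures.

Isobaric: W = P ΔV.
W = (570 kPa)(8.3 − 19.4 L) = (570)(-11.1) = -6327 J.
Work on gas = −W_by = 6327 J.

W ≈ 6.33 kJ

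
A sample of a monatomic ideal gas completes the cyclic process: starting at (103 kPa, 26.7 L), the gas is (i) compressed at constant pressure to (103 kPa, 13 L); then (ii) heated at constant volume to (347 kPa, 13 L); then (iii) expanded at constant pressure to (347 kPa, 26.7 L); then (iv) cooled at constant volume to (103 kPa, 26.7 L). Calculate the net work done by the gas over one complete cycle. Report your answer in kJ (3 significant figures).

Constant-volume legs do no work.
W(i) = (103)(13 − 26.7) = -1411 J; W(iii) = (347)(26.7 − 13) = 4754 J.
W_net = -1411 + 4754 = 3343 J (the clockwise enclosed area).

W_net ≈ 3.34 kJ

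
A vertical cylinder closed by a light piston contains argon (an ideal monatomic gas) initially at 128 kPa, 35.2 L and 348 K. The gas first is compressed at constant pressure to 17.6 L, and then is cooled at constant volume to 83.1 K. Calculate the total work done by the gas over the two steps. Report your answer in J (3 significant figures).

W_total ≈ -2250 J

Step 1 (isobaric): W = PΔV = (128 kPa)(17.6 − 35.2 L) = -2253 J.
Step 2 (isochoric): W = 0 (constant volume).
W_total = -2253 + 0 = -2253 J.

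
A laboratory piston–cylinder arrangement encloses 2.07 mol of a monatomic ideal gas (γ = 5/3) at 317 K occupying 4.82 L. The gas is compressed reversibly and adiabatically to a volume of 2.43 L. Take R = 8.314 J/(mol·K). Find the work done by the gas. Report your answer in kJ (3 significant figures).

W ≈ -4.74 kJ

Adiabatic: TV^(γ−1) = const with γ = 5/3.
T₂ = T₁ (V₁/V₂)^(γ−1) = 317 × (4.82/2.43)^0.667 = 317 × 1.579 = 500.4 K.
W_by = nCᵥ(T₁ − T₂) = (2.07)(12.47)(317 − 500.4) = -4736 J.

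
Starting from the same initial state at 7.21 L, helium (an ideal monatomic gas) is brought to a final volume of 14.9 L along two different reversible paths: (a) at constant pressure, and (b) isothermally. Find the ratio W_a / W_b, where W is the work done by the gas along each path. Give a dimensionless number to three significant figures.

W_a / W_b ≈ 1.47

Path (a) isobaric: W = P₁(V₂ − V₁) → W_a/(P₁V₁) = 1.067.
Path (b) isothermal: W = P₁V₁ ln(V₂/V₁) → W_b/(P₁V₁) = 0.7259.
W_a / W_b = 1.067 / 0.7259 = 1.469.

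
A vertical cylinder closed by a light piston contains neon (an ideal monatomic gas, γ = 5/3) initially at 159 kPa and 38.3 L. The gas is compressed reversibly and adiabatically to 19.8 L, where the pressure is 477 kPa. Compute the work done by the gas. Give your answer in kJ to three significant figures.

W ≈ -5.03 kJ

Adiabatic: W = (P₁V₁ − P₂V₂)/(γ − 1) with γ = 5/3.
P₁V₁ = 6090 J, P₂V₂ = 9445 J.
W = (6090 − 9445) / 0.6667 = -5032 J.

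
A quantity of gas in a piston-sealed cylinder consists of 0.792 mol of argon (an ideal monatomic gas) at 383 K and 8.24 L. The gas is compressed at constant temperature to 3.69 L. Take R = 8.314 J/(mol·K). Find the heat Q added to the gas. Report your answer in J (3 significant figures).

Isothermal ⇒ ΔU = 0, so Q = W = nRT ln(V₂/V₁).
Q = (0.792)(8.314)(383) ln(3.69/8.24) = 2522 × -0.8034 = -2026 J.

Q ≈ -2030 J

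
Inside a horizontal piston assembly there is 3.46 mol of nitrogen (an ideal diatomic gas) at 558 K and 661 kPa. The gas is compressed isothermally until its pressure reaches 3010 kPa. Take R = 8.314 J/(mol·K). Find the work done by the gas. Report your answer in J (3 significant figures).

Isothermal process: W = nRT ln(V₂/V₁) = nRT ln(P₁/P₂).
W = (3.46)(8.314)(558) × ln(661/3010)
  = 16052 × ln(0.2196) = 16052 × -1.516
W_by_gas = -24333 J.

W ≈ -24300 J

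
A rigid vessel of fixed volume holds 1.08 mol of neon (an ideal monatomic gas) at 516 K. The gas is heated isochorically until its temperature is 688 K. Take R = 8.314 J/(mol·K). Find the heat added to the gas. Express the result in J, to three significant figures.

Q ≈ 2320 J

Constant volume ⇒ W = 0, so Q = ΔU = nCᵥΔT with Cᵥ = 3R/2 = 12.47 J/(mol·K).
ΔU = (1.08)(12.47)(688 − 516) = 2317 J.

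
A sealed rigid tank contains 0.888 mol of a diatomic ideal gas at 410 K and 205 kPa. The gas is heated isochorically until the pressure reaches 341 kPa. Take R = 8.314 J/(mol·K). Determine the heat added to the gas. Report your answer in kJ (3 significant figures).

Q ≈ 5.02 kJ

Constant volume ⇒ W = 0, so Q = ΔU = nCᵥΔT with Cᵥ = 5R/2 = 20.79 J/(mol·K).
At constant V, T₂/T₁ = P₂/P₁ ⇒ ΔT = T₁(P₂/P₁ − 1) = 410·(341/205 − 1) = 272 K.
ΔU = (0.888)(20.79)(272) = 5020 J.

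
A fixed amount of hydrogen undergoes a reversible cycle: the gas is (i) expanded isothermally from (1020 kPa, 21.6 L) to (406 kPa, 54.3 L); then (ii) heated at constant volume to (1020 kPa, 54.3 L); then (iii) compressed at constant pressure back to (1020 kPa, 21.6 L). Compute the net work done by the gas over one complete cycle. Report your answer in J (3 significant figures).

Leg (i): W = PᵢVᵢ ln(V_f/Vᵢ) = (22032) ln(54.3/21.6) = 20310 J.
Leg (ii): W = 0.
Leg (iii): W = PΔV = (1020)(21.6 − 54.3) = -33354 J.
W_net = 20310 − 33354 = -13044 J.

W_net ≈ -13000 J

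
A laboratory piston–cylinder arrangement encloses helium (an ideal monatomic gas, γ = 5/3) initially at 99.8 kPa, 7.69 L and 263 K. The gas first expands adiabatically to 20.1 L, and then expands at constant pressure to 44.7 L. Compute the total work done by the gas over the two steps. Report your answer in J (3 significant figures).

W_total ≈ 1040 J

Step 1 (adiabatic): W = (P₁V₁ − P₂V₂)/(γ−1) = (767.5 − 404.5)/0.667 = 544.5 J.
After step 1: P = 20.12 kPa, V = 20.1 L, T = 138.6 K.
Step 2 (isobaric): W = PΔV = (20.12 kPa)(44.7 − 20.1 L) = 495 J.
W_total = 544.5 + 495 = 1040 J.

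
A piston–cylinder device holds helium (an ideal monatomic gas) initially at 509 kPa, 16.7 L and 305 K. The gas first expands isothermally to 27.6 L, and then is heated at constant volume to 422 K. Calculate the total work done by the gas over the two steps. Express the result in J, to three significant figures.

W_total ≈ 4270 J

Step 1 (isothermal): W = P₁V₁ ln(V₂/V₁) = (8500) ln(27.6/16.7) = 4271 J.
Step 2 (isochoric): W = 0 (constant volume).
W_total = 4271 + 0 = 4271 J.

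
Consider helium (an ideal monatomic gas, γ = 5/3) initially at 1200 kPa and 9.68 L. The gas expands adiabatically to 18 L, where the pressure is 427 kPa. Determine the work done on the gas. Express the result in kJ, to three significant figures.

W ≈ -5.89 kJ

Adiabatic: W = (P₁V₁ − P₂V₂)/(γ − 1) with γ = 5/3.
P₁V₁ = 11616 J, P₂V₂ = 7686 J.
W = (11616 − 7686) / 0.6667 = 5895 J.
Work on gas = −W_by = -5895 J.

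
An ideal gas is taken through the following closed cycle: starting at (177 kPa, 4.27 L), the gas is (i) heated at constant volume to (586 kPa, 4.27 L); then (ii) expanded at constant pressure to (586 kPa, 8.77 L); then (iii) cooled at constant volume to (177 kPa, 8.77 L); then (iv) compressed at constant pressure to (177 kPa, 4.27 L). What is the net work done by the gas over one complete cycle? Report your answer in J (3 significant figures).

W_net ≈ 1840 J

Constant-volume legs do no work.
W(ii) = (586)(8.77 − 4.27) = 2637 J; W(iv) = (177)(4.27 − 8.77) = -796.5 J.
W_net = 2637 − 796.5 = 1840 J (the clockwise enclosed area).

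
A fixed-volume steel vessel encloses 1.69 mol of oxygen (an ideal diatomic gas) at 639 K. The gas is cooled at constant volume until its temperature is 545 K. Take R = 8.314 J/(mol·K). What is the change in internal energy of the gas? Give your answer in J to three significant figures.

Constant volume ⇒ W = 0, so Q = ΔU = nCᵥΔT with Cᵥ = 5R/2 = 20.79 J/(mol·K).
ΔU = (1.69)(20.79)(545 − 639) = -3302 J.

ΔU ≈ -3300 J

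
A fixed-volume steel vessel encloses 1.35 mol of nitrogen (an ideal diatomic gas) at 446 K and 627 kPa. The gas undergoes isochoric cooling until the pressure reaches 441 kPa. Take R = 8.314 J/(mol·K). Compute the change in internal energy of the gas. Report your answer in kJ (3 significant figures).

ΔU ≈ -3.71 kJ

Constant volume ⇒ W = 0, so Q = ΔU = nCᵥΔT with Cᵥ = 5R/2 = 20.79 J/(mol·K).
At constant V, T₂/T₁ = P₂/P₁ ⇒ ΔT = T₁(P₂/P₁ − 1) = 446·(441/627 − 1) = -132.3 K.
ΔU = (1.35)(20.79)(-132.3) = -3712 J.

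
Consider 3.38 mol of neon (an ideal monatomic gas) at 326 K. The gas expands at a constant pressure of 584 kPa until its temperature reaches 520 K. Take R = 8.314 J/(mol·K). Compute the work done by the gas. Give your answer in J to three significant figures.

W ≈ 5450 J

Isobaric: W = P ΔV = nR ΔT.
W = (3.38)(8.314)(520 − 326) = 5452 J.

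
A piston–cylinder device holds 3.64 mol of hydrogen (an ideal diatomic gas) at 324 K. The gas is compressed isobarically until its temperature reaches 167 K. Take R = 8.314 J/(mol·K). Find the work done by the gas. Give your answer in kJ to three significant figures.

W ≈ -4.75 kJ

Isobaric: W = P ΔV = nR ΔT.
W = (3.64)(8.314)(167 − 324) = -4751 J.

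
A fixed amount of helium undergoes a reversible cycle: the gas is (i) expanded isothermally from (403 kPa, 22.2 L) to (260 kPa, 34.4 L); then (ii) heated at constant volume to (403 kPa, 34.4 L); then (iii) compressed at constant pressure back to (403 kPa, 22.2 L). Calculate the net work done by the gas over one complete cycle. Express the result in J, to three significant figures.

Leg (i): W = PᵢVᵢ ln(V_f/Vᵢ) = (8947) ln(34.4/22.2) = 3918 J.
Leg (ii): W = 0.
Leg (iii): W = PΔV = (403)(22.2 − 34.4) = -4917 J.
W_net = 3918 − 4917 = -998.3 J.

W_net ≈ -998 J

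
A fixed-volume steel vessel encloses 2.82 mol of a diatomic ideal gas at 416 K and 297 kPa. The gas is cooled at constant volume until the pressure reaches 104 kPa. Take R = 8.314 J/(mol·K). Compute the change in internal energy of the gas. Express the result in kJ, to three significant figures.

Constant volume ⇒ W = 0, so Q = ΔU = nCᵥΔT with Cᵥ = 5R/2 = 20.79 J/(mol·K).
At constant V, T₂/T₁ = P₂/P₁ ⇒ ΔT = T₁(P₂/P₁ − 1) = 416·(104/297 − 1) = -270.3 K.
ΔU = (2.82)(20.79)(-270.3) = -15845 J.

ΔU ≈ -15.8 kJ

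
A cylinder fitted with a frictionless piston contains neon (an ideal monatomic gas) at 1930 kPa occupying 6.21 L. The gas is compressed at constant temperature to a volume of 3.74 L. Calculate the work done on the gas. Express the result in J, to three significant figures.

W ≈ 6080 J

Isothermal: W = nRT ln(V₂/V₁) = P₁V₁ ln(V₂/V₁).
P₁V₁ = (1930 kPa)(6.21 L) = 11985 J.
W = 11985 × ln(3.74/6.21) = 11985 × -0.5071
W_by_gas = -6077 J; work on gas = −W_by = 6077 J.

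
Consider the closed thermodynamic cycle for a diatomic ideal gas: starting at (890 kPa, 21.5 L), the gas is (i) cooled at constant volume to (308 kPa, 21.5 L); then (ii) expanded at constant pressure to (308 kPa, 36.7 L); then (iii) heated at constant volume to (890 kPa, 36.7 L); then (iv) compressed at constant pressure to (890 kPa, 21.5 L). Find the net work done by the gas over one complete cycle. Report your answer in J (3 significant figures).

Constant-volume legs do no work.
W(ii) = (308)(36.7 − 21.5) = 4682 J; W(iv) = (890)(21.5 − 36.7) = -13528 J.
W_net = 4682 − 13528 = -8846 J (the counter-clockwise enclosed area).

W_net ≈ -8850 J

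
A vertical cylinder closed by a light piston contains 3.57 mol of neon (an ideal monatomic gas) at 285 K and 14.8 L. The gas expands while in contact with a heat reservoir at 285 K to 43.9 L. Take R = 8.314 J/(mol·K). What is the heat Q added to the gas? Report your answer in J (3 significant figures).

Q ≈ 9200 J

Isothermal ⇒ ΔU = 0, so Q = W = nRT ln(V₂/V₁).
Q = (3.57)(8.314)(285) ln(43.9/14.8) = 8459 × 1.087 = 9197 J.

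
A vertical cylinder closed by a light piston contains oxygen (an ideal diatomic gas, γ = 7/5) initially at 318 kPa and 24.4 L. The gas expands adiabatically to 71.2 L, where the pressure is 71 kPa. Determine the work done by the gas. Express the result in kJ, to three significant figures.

Adiabatic: W = (P₁V₁ − P₂V₂)/(γ − 1) with γ = 7/5.
P₁V₁ = 7759 J, P₂V₂ = 5055 J.
W = (7759 − 5055) / 0.4 = 6760 J.

W ≈ 6.76 kJ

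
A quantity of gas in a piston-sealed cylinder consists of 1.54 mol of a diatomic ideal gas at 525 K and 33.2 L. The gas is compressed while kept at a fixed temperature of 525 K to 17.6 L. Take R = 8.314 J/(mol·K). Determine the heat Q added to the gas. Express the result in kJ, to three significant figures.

Q ≈ -4.27 kJ

Isothermal ⇒ ΔU = 0, so Q = W = nRT ln(V₂/V₁).
Q = (1.54)(8.314)(525) ln(17.6/33.2) = 6722 × -0.6347 = -4266 J.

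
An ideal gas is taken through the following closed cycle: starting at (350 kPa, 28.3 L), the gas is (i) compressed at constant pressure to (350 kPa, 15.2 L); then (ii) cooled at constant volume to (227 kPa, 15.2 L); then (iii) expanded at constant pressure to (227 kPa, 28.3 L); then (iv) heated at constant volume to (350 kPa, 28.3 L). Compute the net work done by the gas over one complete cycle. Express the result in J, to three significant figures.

Constant-volume legs do no work.
W(i) = (350)(15.2 − 28.3) = -4585 J; W(iii) = (227)(28.3 − 15.2) = 2974 J.
W_net = -4585 + 2974 = -1611 J (the counter-clockwise enclosed area).

W_net ≈ -1610 J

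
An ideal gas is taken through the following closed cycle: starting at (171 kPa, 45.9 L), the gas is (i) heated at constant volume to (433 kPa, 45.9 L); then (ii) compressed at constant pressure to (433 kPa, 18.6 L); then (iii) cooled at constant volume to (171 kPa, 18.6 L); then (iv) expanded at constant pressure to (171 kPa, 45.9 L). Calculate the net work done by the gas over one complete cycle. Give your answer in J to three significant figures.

Constant-volume legs do no work.
W(ii) = (433)(18.6 − 45.9) = -11821 J; W(iv) = (171)(45.9 − 18.6) = 4668 J.
W_net = -11821 + 4668 = -7153 J (the counter-clockwise enclosed area).

W_net ≈ -7150 J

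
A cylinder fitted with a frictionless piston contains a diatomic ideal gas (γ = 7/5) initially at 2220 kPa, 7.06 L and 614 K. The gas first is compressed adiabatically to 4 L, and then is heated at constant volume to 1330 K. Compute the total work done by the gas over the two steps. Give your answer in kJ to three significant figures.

W_total ≈ -10.0 kJ

Step 1 (adiabatic): W = (P₁V₁ − P₂V₂)/(γ−1) = (15673 − 19672)/0.4 = -9998 J.
Step 2 (isochoric): W = 0 (constant volume).
W_total = -9998 + 0 = -9998 J.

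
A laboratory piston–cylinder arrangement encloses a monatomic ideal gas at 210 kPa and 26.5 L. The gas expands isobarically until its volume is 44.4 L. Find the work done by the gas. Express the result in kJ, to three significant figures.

W ≈ 3.76 kJ

Isobaric: W = P ΔV.
W = (210 kPa)(44.4 − 26.5 L) = (210)(17.9) = 3759 J.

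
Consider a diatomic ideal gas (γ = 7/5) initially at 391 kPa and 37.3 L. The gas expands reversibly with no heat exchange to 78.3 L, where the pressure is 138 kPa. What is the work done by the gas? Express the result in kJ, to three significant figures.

Adiabatic: W = (P₁V₁ − P₂V₂)/(γ − 1) with γ = 7/5.
P₁V₁ = 14584 J, P₂V₂ = 10805 J.
W = (14584 − 10805) / 0.4 = 9447 J.

W ≈ 9.45 kJ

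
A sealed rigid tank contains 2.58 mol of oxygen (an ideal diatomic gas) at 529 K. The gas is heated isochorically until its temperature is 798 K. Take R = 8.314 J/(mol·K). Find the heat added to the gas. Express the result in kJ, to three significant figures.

Constant volume ⇒ W = 0, so Q = ΔU = nCᵥΔT with Cᵥ = 5R/2 = 20.79 J/(mol·K).
ΔU = (2.58)(20.79)(798 − 529) = 14425 J.

Q ≈ 14.4 kJ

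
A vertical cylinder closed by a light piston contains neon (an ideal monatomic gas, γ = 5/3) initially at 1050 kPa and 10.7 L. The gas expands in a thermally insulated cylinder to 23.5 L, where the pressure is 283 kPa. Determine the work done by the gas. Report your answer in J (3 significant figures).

W ≈ 6880 J

Adiabatic: W = (P₁V₁ − P₂V₂)/(γ − 1) with γ = 5/3.
P₁V₁ = 11235 J, P₂V₂ = 6650 J.
W = (11235 − 6650) / 0.6667 = 6877 J.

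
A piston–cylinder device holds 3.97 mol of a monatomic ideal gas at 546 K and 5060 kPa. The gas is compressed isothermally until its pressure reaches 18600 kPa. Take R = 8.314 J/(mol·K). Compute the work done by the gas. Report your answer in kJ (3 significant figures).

W ≈ -23.5 kJ

Isothermal process: W = nRT ln(V₂/V₁) = nRT ln(P₁/P₂).
W = (3.97)(8.314)(546) × ln(5060/18600)
  = 18022 × ln(0.272) = 18022 × -1.302
W_by_gas = -23460 J.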